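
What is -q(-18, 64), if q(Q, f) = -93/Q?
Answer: -31/6 ≈ -5.1667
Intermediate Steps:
-q(-18, 64) = -(-93)/(-18) = -(-93)*(-1)/18 = -1*31/6 = -31/6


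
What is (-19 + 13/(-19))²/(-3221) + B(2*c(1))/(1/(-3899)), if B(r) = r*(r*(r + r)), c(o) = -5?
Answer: 9067366098124/1162781 ≈ 7.7980e+6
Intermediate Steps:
B(r) = 2*r³ (B(r) = r*(r*(2*r)) = r*(2*r²) = 2*r³)
(-19 + 13/(-19))²/(-3221) + B(2*c(1))/(1/(-3899)) = (-19 + 13/(-19))²/(-3221) + (2*(2*(-5))³)/(1/(-3899)) = (-19 + 13*(-1/19))²*(-1/3221) + (2*(-10)³)/(-1/3899) = (-19 - 13/19)²*(-1/3221) + (2*(-1000))*(-3899) = (-374/19)²*(-1/3221) - 2000*(-3899) = (139876/361)*(-1/3221) + 7798000 = -139876/1162781 + 7798000 = 9067366098124/1162781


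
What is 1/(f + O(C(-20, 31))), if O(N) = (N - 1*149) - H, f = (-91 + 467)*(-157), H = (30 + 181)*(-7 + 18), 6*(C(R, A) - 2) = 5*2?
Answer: -3/184495 ≈ -1.6261e-5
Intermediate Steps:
C(R, A) = 11/3 (C(R, A) = 2 + (5*2)/6 = 2 + (⅙)*10 = 2 + 5/3 = 11/3)
H = 2321 (H = 211*11 = 2321)
f = -59032 (f = 376*(-157) = -59032)
O(N) = -2470 + N (O(N) = (N - 1*149) - 1*2321 = (N - 149) - 2321 = (-149 + N) - 2321 = -2470 + N)
1/(f + O(C(-20, 31))) = 1/(-59032 + (-2470 + 11/3)) = 1/(-59032 - 7399/3) = 1/(-184495/3) = -3/184495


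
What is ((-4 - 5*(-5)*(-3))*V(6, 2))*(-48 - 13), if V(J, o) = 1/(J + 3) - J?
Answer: -255407/9 ≈ -28379.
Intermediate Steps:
V(J, o) = 1/(3 + J) - J
((-4 - 5*(-5)*(-3))*V(6, 2))*(-48 - 13) = ((-4 - 5*(-5)*(-3))*((1 - 1*6² - 3*6)/(3 + 6)))*(-48 - 13) = ((-4 + 25*(-3))*((1 - 1*36 - 18)/9))*(-61) = ((-4 - 75)*((1 - 36 - 18)/9))*(-61) = -79*(-53)/9*(-61) = -79*(-53/9)*(-61) = (4187/9)*(-61) = -255407/9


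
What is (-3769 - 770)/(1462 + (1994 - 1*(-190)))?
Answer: -4539/3646 ≈ -1.2449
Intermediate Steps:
(-3769 - 770)/(1462 + (1994 - 1*(-190))) = -4539/(1462 + (1994 + 190)) = -4539/(1462 + 2184) = -4539/3646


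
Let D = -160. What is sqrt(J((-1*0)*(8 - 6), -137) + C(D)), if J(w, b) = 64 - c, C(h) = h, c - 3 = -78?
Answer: I*sqrt(21) ≈ 4.5826*I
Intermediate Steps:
c = -75 (c = 3 - 78 = -75)
J(w, b) = 139 (J(w, b) = 64 - 1*(-75) = 64 + 75 = 139)
sqrt(J((-1*0)*(8 - 6), -137) + C(D)) = sqrt(139 - 160) = sqrt(-21) = I*sqrt(21)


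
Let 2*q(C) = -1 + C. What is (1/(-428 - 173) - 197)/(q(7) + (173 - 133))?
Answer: -118398/25843 ≈ -4.5814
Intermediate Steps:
q(C) = -1/2 + C/2 (q(C) = (-1 + C)/2 = -1/2 + C/2)
(1/(-428 - 173) - 197)/(q(7) + (173 - 133)) = (1/(-428 - 173) - 197)/((-1/2 + (1/2)*7) + (173 - 133)) = (1/(-601) - 197)/((-1/2 + 7/2) + 40) = (-1/601 - 197)/(3 + 40) = -118398/601/43 = -118398/601*1/43 = -118398/25843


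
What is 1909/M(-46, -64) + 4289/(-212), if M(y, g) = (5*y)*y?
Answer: -122209/6095 ≈ -20.051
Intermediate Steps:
M(y, g) = 5*y²
1909/M(-46, -64) + 4289/(-212) = 1909/((5*(-46)²)) + 4289/(-212) = 1909/((5*2116)) + 4289*(-1/212) = 1909/10580 - 4289/212 = 1909*(1/10580) - 4289/212 = 83/460 - 4289/212 = -122209/6095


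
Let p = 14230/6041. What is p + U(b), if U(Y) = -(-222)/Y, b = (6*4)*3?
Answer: 394277/72492 ≈ 5.4389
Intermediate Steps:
b = 72 (b = 24*3 = 72)
U(Y) = 222/Y
p = 14230/6041 (p = 14230*(1/6041) = 14230/6041 ≈ 2.3556)
p + U(b) = 14230/6041 + 222/72 = 14230/6041 + 222*(1/72) = 14230/6041 + 37/12 = 394277/72492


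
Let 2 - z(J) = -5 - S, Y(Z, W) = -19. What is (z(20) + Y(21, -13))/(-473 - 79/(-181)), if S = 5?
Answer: 1267/85534 ≈ 0.014813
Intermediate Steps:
z(J) = 12 (z(J) = 2 - (-5 - 1*5) = 2 - (-5 - 5) = 2 - 1*(-10) = 2 + 10 = 12)
(z(20) + Y(21, -13))/(-473 - 79/(-181)) = (12 - 19)/(-473 - 79/(-181)) = -7/(-473 - 79*(-1/181)) = -7/(-473 + 79/181) = -7/(-85534/181) = -7*(-181/85534) = 1267/85534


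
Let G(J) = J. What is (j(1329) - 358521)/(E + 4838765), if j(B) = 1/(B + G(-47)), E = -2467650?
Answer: -459623921/3039769430 ≈ -0.15120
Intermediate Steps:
j(B) = 1/(-47 + B) (j(B) = 1/(B - 47) = 1/(-47 + B))
(j(1329) - 358521)/(E + 4838765) = (1/(-47 + 1329) - 358521)/(-2467650 + 4838765) = (1/1282 - 358521)/2371115 = (1/1282 - 358521)*(1/2371115) = -459623921/1282*1/2371115 = -459623921/3039769430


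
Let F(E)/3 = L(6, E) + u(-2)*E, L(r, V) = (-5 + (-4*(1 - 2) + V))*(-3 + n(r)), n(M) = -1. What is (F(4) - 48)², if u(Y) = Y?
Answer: 11664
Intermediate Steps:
L(r, V) = 4 - 4*V (L(r, V) = (-5 + (-4*(1 - 2) + V))*(-3 - 1) = (-5 + (-4*(-1) + V))*(-4) = (-5 + (4 + V))*(-4) = (-1 + V)*(-4) = 4 - 4*V)
F(E) = 12 - 18*E (F(E) = 3*((4 - 4*E) - 2*E) = 3*(4 - 6*E) = 12 - 18*E)
(F(4) - 48)² = ((12 - 18*4) - 48)² = ((12 - 72) - 48)² = (-60 - 48)² = (-108)² = 11664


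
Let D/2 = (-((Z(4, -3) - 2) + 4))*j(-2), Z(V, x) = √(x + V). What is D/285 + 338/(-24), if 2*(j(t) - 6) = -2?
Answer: -3235/228 ≈ -14.189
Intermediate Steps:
Z(V, x) = √(V + x)
j(t) = 5 (j(t) = 6 + (½)*(-2) = 6 - 1 = 5)
D = -30 (D = 2*(-((√(4 - 3) - 2) + 4)*5) = 2*(-((√1 - 2) + 4)*5) = 2*(-((1 - 2) + 4)*5) = 2*(-(-1 + 4)*5) = 2*(-1*3*5) = 2*(-3*5) = 2*(-15) = -30)
D/285 + 338/(-24) = -30/285 + 338/(-24) = -30*1/285 + 338*(-1/24) = -2/19 - 169/12 = -3235/228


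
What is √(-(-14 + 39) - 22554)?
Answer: I*√22579 ≈ 150.26*I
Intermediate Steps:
√(-(-14 + 39) - 22554) = √(-1*25 - 22554) = √(-25 - 22554) = √(-22579) = I*√22579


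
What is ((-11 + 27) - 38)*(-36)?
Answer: 792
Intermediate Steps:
((-11 + 27) - 38)*(-36) = (16 - 38)*(-36) = -22*(-36) = 792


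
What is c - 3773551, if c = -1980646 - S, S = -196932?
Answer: -5557265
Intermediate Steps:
c = -1783714 (c = -1980646 - 1*(-196932) = -1980646 + 196932 = -1783714)
c - 3773551 = -1783714 - 3773551 = -5557265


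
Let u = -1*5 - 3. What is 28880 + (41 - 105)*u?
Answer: 29392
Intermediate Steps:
u = -8 (u = -5 - 3 = -8)
28880 + (41 - 105)*u = 28880 + (41 - 105)*(-8) = 28880 - 64*(-8) = 28880 + 512 = 29392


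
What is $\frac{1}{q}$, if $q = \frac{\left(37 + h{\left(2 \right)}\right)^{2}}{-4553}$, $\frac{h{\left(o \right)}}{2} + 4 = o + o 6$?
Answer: $- \frac{4553}{3249} \approx -1.4014$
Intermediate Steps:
$h{\left(o \right)} = -8 + 14 o$ ($h{\left(o \right)} = -8 + 2 \left(o + o 6\right) = -8 + 2 \left(o + 6 o\right) = -8 + 2 \cdot 7 o = -8 + 14 o$)
$q = - \frac{3249}{4553}$ ($q = \frac{\left(37 + \left(-8 + 14 \cdot 2\right)\right)^{2}}{-4553} = \left(37 + \left(-8 + 28\right)\right)^{2} \left(- \frac{1}{4553}\right) = \left(37 + 20\right)^{2} \left(- \frac{1}{4553}\right) = 57^{2} \left(- \frac{1}{4553}\right) = 3249 \left(- \frac{1}{4553}\right) = - \frac{3249}{4553} \approx -0.7136$)
$\frac{1}{q} = \frac{1}{- \frac{3249}{4553}} = - \frac{4553}{3249}$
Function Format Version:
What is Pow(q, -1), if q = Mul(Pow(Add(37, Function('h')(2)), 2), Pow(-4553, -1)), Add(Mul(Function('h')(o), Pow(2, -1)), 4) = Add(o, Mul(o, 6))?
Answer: Rational(-4553, 3249) ≈ -1.4014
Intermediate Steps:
Function('h')(o) = Add(-8, Mul(14, o)) (Function('h')(o) = Add(-8, Mul(2, Add(o, Mul(o, 6)))) = Add(-8, Mul(2, Add(o, Mul(6, o)))) = Add(-8, Mul(2, Mul(7, o))) = Add(-8, Mul(14, o)))
q = Rational(-3249, 4553) (q = Mul(Pow(Add(37, Add(-8, Mul(14, 2))), 2), Pow(-4553, -1)) = Mul(Pow(Add(37, Add(-8, 28)), 2), Rational(-1, 4553)) = Mul(Pow(Add(37, 20), 2), Rational(-1, 4553)) = Mul(Pow(57, 2), Rational(-1, 4553)) = Mul(3249, Rational(-1, 4553)) = Rational(-3249, 4553) ≈ -0.71360)
Pow(q, -1) = Pow(Rational(-3249, 4553), -1) = Rational(-4553, 3249)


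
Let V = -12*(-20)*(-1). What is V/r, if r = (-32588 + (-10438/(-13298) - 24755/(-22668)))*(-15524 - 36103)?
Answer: -12057562560/84519683873575561 ≈ -1.4266e-7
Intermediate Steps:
V = -240 (V = 240*(-1) = -240)
r = 84519683873575561/50239844 (r = (-32588 + (-10438*(-1/13298) - 24755*(-1/22668)))*(-51627) = (-32588 + (5219/6649 + 24755/22668))*(-51627) = (-32588 + 282900287/150719532)*(-51627) = -4911365208529/150719532*(-51627) = 84519683873575561/50239844 ≈ 1.6823e+9)
V/r = -240/84519683873575561/50239844 = -240*50239844/84519683873575561 = -12057562560/84519683873575561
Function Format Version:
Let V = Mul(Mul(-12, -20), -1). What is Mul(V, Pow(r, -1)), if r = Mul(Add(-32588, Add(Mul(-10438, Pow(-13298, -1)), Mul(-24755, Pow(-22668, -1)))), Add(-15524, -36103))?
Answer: Rational(-12057562560, 84519683873575561) ≈ -1.4266e-7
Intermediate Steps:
V = -240 (V = Mul(240, -1) = -240)
r = Rational(84519683873575561, 50239844) (r = Mul(Add(-32588, Add(Mul(-10438, Rational(-1, 13298)), Mul(-24755, Rational(-1, 22668)))), -51627) = Mul(Add(-32588, Add(Rational(5219, 6649), Rational(24755, 22668))), -51627) = Mul(Add(-32588, Rational(282900287, 150719532)), -51627) = Mul(Rational(-4911365208529, 150719532), -51627) = Rational(84519683873575561, 50239844) ≈ 1.6823e+9)
Mul(V, Pow(r, -1)) = Mul(-240, Pow(Rational(84519683873575561, 50239844), -1)) = Mul(-240, Rational(50239844, 84519683873575561)) = Rational(-12057562560, 84519683873575561)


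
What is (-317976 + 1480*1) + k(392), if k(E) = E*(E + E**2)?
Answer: 60073456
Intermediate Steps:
(-317976 + 1480*1) + k(392) = (-317976 + 1480*1) + 392**2*(1 + 392) = (-317976 + 1480) + 153664*393 = -316496 + 60389952 = 60073456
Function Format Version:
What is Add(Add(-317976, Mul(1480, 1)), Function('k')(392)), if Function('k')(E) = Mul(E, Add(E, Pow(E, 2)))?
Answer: 60073456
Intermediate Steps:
Add(Add(-317976, Mul(1480, 1)), Function('k')(392)) = Add(Add(-317976, Mul(1480, 1)), Mul(Pow(392, 2), Add(1, 392))) = Add(Add(-317976, 1480), Mul(153664, 393)) = Add(-316496, 60389952) = 60073456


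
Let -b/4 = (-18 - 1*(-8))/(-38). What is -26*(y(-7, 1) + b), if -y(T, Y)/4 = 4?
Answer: 8424/19 ≈ 443.37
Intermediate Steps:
y(T, Y) = -16 (y(T, Y) = -4*4 = -16)
b = -20/19 (b = -4*(-18 - 1*(-8))/(-38) = -4*(-18 + 8)*(-1)/38 = -(-40)*(-1)/38 = -4*5/19 = -20/19 ≈ -1.0526)
-26*(y(-7, 1) + b) = -26*(-16 - 20/19) = -26*(-324/19) = 8424/19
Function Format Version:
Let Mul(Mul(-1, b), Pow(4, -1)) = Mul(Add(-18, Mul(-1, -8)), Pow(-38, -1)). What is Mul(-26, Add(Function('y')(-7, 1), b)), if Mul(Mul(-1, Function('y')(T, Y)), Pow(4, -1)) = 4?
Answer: Rational(8424, 19) ≈ 443.37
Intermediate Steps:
Function('y')(T, Y) = -16 (Function('y')(T, Y) = Mul(-4, 4) = -16)
b = Rational(-20, 19) (b = Mul(-4, Mul(Add(-18, Mul(-1, -8)), Pow(-38, -1))) = Mul(-4, Mul(Add(-18, 8), Rational(-1, 38))) = Mul(-4, Mul(-10, Rational(-1, 38))) = Mul(-4, Rational(5, 19)) = Rational(-20, 19) ≈ -1.0526)
Mul(-26, Add(Function('y')(-7, 1), b)) = Mul(-26, Add(-16, Rational(-20, 19))) = Mul(-26, Rational(-324, 19)) = Rational(8424, 19)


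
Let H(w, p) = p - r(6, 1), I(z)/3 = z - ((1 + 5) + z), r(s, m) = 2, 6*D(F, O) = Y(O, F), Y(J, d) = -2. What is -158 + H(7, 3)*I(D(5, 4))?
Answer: -176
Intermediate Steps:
D(F, O) = -1/3 (D(F, O) = (1/6)*(-2) = -1/3)
I(z) = -18 (I(z) = 3*(z - ((1 + 5) + z)) = 3*(z - (6 + z)) = 3*(z + (-6 - z)) = 3*(-6) = -18)
H(w, p) = -2 + p (H(w, p) = p - 1*2 = p - 2 = -2 + p)
-158 + H(7, 3)*I(D(5, 4)) = -158 + (-2 + 3)*(-18) = -158 + 1*(-18) = -158 - 18 = -176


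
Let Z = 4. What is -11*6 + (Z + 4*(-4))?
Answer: -78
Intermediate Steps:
-11*6 + (Z + 4*(-4)) = -11*6 + (4 + 4*(-4)) = -66 + (4 - 16) = -66 - 12 = -78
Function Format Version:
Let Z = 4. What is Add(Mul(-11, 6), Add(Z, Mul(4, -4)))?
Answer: -78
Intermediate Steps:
Add(Mul(-11, 6), Add(Z, Mul(4, -4))) = Add(Mul(-11, 6), Add(4, Mul(4, -4))) = Add(-66, Add(4, -16)) = Add(-66, -12) = -78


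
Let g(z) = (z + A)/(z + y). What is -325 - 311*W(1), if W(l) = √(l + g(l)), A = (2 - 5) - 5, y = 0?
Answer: -325 - 311*I*√6 ≈ -325.0 - 761.79*I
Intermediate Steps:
A = -8 (A = -3 - 5 = -8)
g(z) = (-8 + z)/z (g(z) = (z - 8)/(z + 0) = (-8 + z)/z)
W(l) = √(l + (-8 + l)/l)
-325 - 311*W(1) = -325 - 311*√(1 + 1 - 8/1) = -325 - 311*√(1 + 1 - 8*1) = -325 - 311*√(1 + 1 - 8) = -325 - 311*I*√6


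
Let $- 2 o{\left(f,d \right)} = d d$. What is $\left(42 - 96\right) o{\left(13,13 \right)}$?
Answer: $4563$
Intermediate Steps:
$o{\left(f,d \right)} = - \frac{d^{2}}{2}$ ($o{\left(f,d \right)} = - \frac{d d}{2} = - \frac{d^{2}}{2}$)
$\left(42 - 96\right) o{\left(13,13 \right)} = \left(42 - 96\right) \left(- \frac{13^{2}}{2}\right) = - 54 \left(\left(- \frac{1}{2}\right) 169\right) = \left(-54\right) \left(- \frac{169}{2}\right) = 4563$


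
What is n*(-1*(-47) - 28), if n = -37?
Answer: -703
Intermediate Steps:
n*(-1*(-47) - 28) = -37*(-1*(-47) - 28) = -37*(47 - 28) = -37*19 = -703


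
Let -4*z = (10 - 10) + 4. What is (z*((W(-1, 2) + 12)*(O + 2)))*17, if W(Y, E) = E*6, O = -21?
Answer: 7752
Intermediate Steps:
z = -1 (z = -((10 - 10) + 4)/4 = -(0 + 4)/4 = -¼*4 = -1)
W(Y, E) = 6*E
(z*((W(-1, 2) + 12)*(O + 2)))*17 = -(6*2 + 12)*(-21 + 2)*17 = -(12 + 12)*(-19)*17 = -24*(-19)*17 = -1*(-456)*17 = 456*17 = 7752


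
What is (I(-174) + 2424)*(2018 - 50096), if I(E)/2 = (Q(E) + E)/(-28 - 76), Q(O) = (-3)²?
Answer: -3034034307/26 ≈ -1.1669e+8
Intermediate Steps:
Q(O) = 9
I(E) = -9/52 - E/52 (I(E) = 2*((9 + E)/(-28 - 76)) = 2*((9 + E)/(-104)) = 2*((9 + E)*(-1/104)) = 2*(-9/104 - E/104) = -9/52 - E/52)
(I(-174) + 2424)*(2018 - 50096) = ((-9/52 - 1/52*(-174)) + 2424)*(2018 - 50096) = ((-9/52 + 87/26) + 2424)*(-48078) = (165/52 + 2424)*(-48078) = (126213/52)*(-48078) = -3034034307/26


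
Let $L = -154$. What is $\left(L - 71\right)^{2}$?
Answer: $50625$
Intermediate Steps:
$\left(L - 71\right)^{2} = \left(-154 - 71\right)^{2} = \left(-225\right)^{2} = 50625$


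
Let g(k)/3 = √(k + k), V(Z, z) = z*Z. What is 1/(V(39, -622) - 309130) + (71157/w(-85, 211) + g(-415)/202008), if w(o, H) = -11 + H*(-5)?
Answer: -11861445491/177695804 + I*√830/67336 ≈ -66.751 + 0.00042785*I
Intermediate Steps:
V(Z, z) = Z*z
g(k) = 3*√2*√k (g(k) = 3*√(k + k) = 3*√(2*k) = 3*(√2*√k) = 3*√2*√k)
w(o, H) = -11 - 5*H
1/(V(39, -622) - 309130) + (71157/w(-85, 211) + g(-415)/202008) = 1/(39*(-622) - 309130) + (71157/(-11 - 5*211) + (3*√2*√(-415))/202008) = 1/(-24258 - 309130) + (71157/(-11 - 1055) + (3*√2*(I*√415))*(1/202008)) = 1/(-333388) + (71157/(-1066) + (3*I*√830)*(1/202008)) = -1/333388 + (71157*(-1/1066) + I*√830/67336) = -1/333388 + (-71157/1066 + I*√830/67336) = -11861445491/177695804 + I*√830/67336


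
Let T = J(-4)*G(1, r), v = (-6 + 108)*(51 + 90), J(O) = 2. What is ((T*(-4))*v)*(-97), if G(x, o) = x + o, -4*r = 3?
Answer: 2790108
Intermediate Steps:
r = -¾ (r = -¼*3 = -¾ ≈ -0.75000)
G(x, o) = o + x
v = 14382 (v = 102*141 = 14382)
T = ½ (T = 2*(-¾ + 1) = 2*(¼) = ½ ≈ 0.50000)
((T*(-4))*v)*(-97) = (((½)*(-4))*14382)*(-97) = -2*14382*(-97) = -28764*(-97) = 2790108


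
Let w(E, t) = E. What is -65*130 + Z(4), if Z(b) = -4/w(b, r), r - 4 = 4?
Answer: -8451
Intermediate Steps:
r = 8 (r = 4 + 4 = 8)
Z(b) = -4/b
-65*130 + Z(4) = -65*130 - 4/4 = -8450 - 4*¼ = -8450 - 1 = -8451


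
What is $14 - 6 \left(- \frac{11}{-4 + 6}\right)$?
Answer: $47$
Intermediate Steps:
$14 - 6 \left(- \frac{11}{-4 + 6}\right) = 14 - 6 \left(- \frac{11}{2}\right) = 14 - 6 \left(\left(-11\right) \frac{1}{2}\right) = 14 - -33 = 14 + 33 = 47$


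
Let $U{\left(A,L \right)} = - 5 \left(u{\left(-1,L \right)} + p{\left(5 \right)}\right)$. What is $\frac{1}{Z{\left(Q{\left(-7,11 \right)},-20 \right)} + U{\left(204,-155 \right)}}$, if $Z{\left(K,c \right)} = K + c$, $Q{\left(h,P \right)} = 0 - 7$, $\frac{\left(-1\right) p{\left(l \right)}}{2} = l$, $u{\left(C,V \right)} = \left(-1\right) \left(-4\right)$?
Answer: $\frac{1}{3} \approx 0.33333$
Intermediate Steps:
$u{\left(C,V \right)} = 4$
$p{\left(l \right)} = - 2 l$
$Q{\left(h,P \right)} = -7$ ($Q{\left(h,P \right)} = 0 - 7 = -7$)
$U{\left(A,L \right)} = 30$ ($U{\left(A,L \right)} = - 5 \left(4 - 10\right) = \left(-5\right) \left(-6\right) = 30$)
$\frac{1}{Z{\left(Q{\left(-7,11 \right)},-20 \right)} + U{\left(204,-155 \right)}} = \frac{1}{\left(-7 - 20\right) + 30} = \frac{1}{-27 + 30} = \frac{1}{3}$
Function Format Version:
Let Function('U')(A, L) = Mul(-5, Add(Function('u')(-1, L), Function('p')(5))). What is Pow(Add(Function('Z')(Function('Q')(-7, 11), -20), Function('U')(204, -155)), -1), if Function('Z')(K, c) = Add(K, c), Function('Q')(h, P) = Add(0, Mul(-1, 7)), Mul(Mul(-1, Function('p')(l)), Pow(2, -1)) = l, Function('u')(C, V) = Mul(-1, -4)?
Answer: Rational(1, 3) ≈ 0.33333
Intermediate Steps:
Function('u')(C, V) = 4
Function('p')(l) = Mul(-2, l)
Function('Q')(h, P) = -7 (Function('Q')(h, P) = Add(0, -7) = -7)
Function('U')(A, L) = 30 (Function('U')(A, L) = Mul(-5, Add(4, Mul(-2, 5))) = Mul(-5, Add(4, -10)) = Mul(-5, -6) = 30)
Pow(Add(Function('Z')(Function('Q')(-7, 11), -20), Function('U')(204, -155)), -1) = Pow(Add(Add(-7, -20), 30), -1) = Pow(Add(-27, 30), -1) = Pow(3, -1) = Rational(1, 3)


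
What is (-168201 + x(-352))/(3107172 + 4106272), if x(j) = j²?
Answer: -44297/7213444 ≈ -0.0061409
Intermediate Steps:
(-168201 + x(-352))/(3107172 + 4106272) = (-168201 + (-352)²)/(3107172 + 4106272) = (-168201 + 123904)/7213444 = -44297*1/7213444 = -44297/7213444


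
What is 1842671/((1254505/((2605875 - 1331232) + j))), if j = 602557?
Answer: 691812400240/250901 ≈ 2.7573e+6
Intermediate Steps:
1842671/((1254505/((2605875 - 1331232) + j))) = 1842671/((1254505/((2605875 - 1331232) + 602557))) = 1842671/((1254505/(1274643 + 602557))) = 1842671/((1254505/1877200)) = 1842671/((1254505*(1/1877200))) = 1842671/(250901/375440) = 1842671*(375440/250901) = 691812400240/250901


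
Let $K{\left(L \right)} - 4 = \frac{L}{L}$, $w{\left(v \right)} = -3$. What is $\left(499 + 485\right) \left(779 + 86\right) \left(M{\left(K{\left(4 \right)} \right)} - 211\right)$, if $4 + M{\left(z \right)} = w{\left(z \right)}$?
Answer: $-185552880$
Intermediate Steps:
$K{\left(L \right)} = 5$ ($K{\left(L \right)} = 4 + \frac{L}{L} = 4 + 1 = 5$)
$M{\left(z \right)} = -7$ ($M{\left(z \right)} = -4 - 3 = -7$)
$\left(499 + 485\right) \left(779 + 86\right) \left(M{\left(K{\left(4 \right)} \right)} - 211\right) = \left(499 + 485\right) \left(779 + 86\right) \left(-7 - 211\right) = 984 \cdot 865 \left(-218\right) = 851160 \left(-218\right) = -185552880$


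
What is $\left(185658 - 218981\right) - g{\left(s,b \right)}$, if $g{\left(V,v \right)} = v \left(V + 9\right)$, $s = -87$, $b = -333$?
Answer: $-59297$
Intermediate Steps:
$g{\left(V,v \right)} = v \left(9 + V\right)$
$\left(185658 - 218981\right) - g{\left(s,b \right)} = \left(185658 - 218981\right) - - 333 \left(9 - 87\right) = -33323 - \left(-333\right) \left(-78\right) = -33323 - 25974 = -59297$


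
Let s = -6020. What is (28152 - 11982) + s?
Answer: 10150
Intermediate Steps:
(28152 - 11982) + s = (28152 - 11982) - 6020 = 16170 - 6020 = 10150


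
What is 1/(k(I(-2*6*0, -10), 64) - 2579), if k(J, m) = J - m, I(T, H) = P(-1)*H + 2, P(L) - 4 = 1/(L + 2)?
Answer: -1/2691 ≈ -0.00037161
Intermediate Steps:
P(L) = 4 + 1/(2 + L) (P(L) = 4 + 1/(L + 2) = 4 + 1/(2 + L))
I(T, H) = 2 + 5*H (I(T, H) = ((9 + 4*(-1))/(2 - 1))*H + 2 = ((9 - 4)/1)*H + 2 = (1*5)*H + 2 = 5*H + 2 = 2 + 5*H)
1/(k(I(-2*6*0, -10), 64) - 2579) = 1/(((2 + 5*(-10)) - 1*64) - 2579) = 1/(((2 - 50) - 64) - 2579) = 1/((-48 - 64) - 2579) = 1/(-112 - 2579) = 1/(-2691) = -1/2691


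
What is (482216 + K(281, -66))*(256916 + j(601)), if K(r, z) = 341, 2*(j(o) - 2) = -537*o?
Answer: 92216160143/2 ≈ 4.6108e+10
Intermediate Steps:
j(o) = 2 - 537*o/2 (j(o) = 2 + (-537*o)/2 = 2 - 537*o/2)
(482216 + K(281, -66))*(256916 + j(601)) = (482216 + 341)*(256916 + (2 - 537/2*601)) = 482557*(256916 + (2 - 322737/2)) = 482557*(256916 - 322733/2) = 482557*(191099/2) = 92216160143/2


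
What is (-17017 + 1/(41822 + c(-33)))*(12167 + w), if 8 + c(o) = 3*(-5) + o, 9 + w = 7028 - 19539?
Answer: 250888403413/41766 ≈ 6.0070e+6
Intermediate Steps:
w = -12520 (w = -9 + (7028 - 19539) = -9 - 12511 = -12520)
c(o) = -23 + o (c(o) = -8 + (3*(-5) + o) = -8 + (-15 + o) = -23 + o)
(-17017 + 1/(41822 + c(-33)))*(12167 + w) = (-17017 + 1/(41822 + (-23 - 33)))*(12167 - 12520) = (-17017 + 1/(41822 - 56))*(-353) = (-17017 + 1/41766)*(-353) = -710732021/41766*(-353) = 250888403413/41766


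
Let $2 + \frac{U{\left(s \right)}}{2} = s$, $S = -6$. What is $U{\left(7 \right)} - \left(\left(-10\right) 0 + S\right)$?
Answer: $16$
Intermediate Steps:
$U{\left(s \right)} = -4 + 2 s$
$U{\left(7 \right)} - \left(\left(-10\right) 0 + S\right) = \left(-4 + 2 \cdot 7\right) - \left(\left(-10\right) 0 - 6\right) = \left(-4 + 14\right) - \left(0 - 6\right) = 10 - -6 = 10 + 6 = 16$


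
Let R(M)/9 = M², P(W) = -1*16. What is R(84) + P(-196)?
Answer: 63488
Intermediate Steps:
P(W) = -16
R(M) = 9*M²
R(84) + P(-196) = 9*84² - 16 = 9*7056 - 16 = 63504 - 16 = 63488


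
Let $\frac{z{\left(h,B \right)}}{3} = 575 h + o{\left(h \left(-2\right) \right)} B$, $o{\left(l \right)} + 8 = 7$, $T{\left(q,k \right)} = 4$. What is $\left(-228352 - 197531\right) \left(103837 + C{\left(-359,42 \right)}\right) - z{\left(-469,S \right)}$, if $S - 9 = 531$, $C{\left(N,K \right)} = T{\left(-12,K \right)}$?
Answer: $-44223305958$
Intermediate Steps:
$C{\left(N,K \right)} = 4$
$S = 540$ ($S = 9 + 531 = 540$)
$o{\left(l \right)} = -1$ ($o{\left(l \right)} = -8 + 7 = -1$)
$z{\left(h,B \right)} = - 3 B + 1725 h$ ($z{\left(h,B \right)} = 3 \left(575 h - B\right) = 3 \left(- B + 575 h\right) = - 3 B + 1725 h$)
$\left(-228352 - 197531\right) \left(103837 + C{\left(-359,42 \right)}\right) - z{\left(-469,S \right)} = \left(-228352 - 197531\right) \left(103837 + 4\right) - \left(\left(-3\right) 540 + 1725 \left(-469\right)\right) = \left(-425883\right) 103841 - \left(-1620 - 809025\right) = -44224116603 - -810645 = -44224116603 + 810645 = -44223305958$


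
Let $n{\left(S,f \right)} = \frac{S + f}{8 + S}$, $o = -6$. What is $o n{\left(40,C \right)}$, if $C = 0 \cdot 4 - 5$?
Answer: $- \frac{35}{8} \approx -4.375$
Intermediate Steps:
$C = -5$ ($C = 0 - 5 = -5$)
$n{\left(S,f \right)} = \frac{S + f}{8 + S}$
$o n{\left(40,C \right)} = - 6 \frac{40 - 5}{8 + 40} = - 6 \cdot \frac{1}{48} \cdot 35 = \left(-6\right) \frac{35}{48} = - \frac{35}{8}$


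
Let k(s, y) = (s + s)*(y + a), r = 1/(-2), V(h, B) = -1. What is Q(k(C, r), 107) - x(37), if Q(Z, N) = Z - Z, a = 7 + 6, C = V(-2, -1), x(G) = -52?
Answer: 52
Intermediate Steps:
C = -1
r = -½ (r = 1*(-½) = -½ ≈ -0.50000)
a = 13
k(s, y) = 2*s*(13 + y) (k(s, y) = (s + s)*(y + 13) = (2*s)*(13 + y) = 2*s*(13 + y))
Q(Z, N) = 0
Q(k(C, r), 107) - x(37) = 0 - 1*(-52) = 0 + 52 = 52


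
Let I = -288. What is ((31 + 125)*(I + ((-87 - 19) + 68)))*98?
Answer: -4983888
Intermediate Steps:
((31 + 125)*(I + ((-87 - 19) + 68)))*98 = ((31 + 125)*(-288 + ((-87 - 19) + 68)))*98 = (156*(-288 + (-106 + 68)))*98 = (156*(-288 - 38))*98 = (156*(-326))*98 = -50856*98 = -4983888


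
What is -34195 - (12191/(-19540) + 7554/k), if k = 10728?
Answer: -149336412469/4367190 ≈ -34195.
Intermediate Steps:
-34195 - (12191/(-19540) + 7554/k) = -34195 - (12191/(-19540) + 7554/10728) = -34195 - (12191*(-1/19540) + 7554*(1/10728)) = -34195 - (-12191/19540 + 1259/1788) = -34195 - 1*350419/4367190 = -34195 - 350419/4367190 = -149336412469/4367190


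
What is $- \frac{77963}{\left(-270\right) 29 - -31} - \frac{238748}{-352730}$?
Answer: $\frac{14680942321}{1375470635} \approx 10.673$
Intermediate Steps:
$- \frac{77963}{\left(-270\right) 29 - -31} - \frac{238748}{-352730} = - \frac{77963}{-7830 + \left(-63 + 94\right)} - - \frac{119374}{176365} = - \frac{77963}{-7830 + 31} + \frac{119374}{176365} = - \frac{77963}{-7799} + \frac{119374}{176365} = \left(-77963\right) \left(- \frac{1}{7799}\right) + \frac{119374}{176365} = \frac{77963}{7799} + \frac{119374}{176365} = \frac{14680942321}{1375470635}$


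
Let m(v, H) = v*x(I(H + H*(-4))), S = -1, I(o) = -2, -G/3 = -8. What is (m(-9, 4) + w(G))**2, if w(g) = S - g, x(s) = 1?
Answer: 1156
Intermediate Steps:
G = 24 (G = -3*(-8) = 24)
m(v, H) = v (m(v, H) = v*1 = v)
w(g) = -1 - g
(m(-9, 4) + w(G))**2 = (-9 + (-1 - 1*24))**2 = (-9 + (-1 - 24))**2 = (-9 - 25)**2 = (-34)**2 = 1156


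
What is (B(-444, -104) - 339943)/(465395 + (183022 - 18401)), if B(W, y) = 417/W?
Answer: -50311703/93242368 ≈ -0.53958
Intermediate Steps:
(B(-444, -104) - 339943)/(465395 + (183022 - 18401)) = (417/(-444) - 339943)/(465395 + (183022 - 18401)) = (417*(-1/444) - 339943)/(465395 + 164621) = (-139/148 - 339943)/630016 = -50311703/148*1/630016 = -50311703/93242368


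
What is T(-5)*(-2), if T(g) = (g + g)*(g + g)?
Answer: -200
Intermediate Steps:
T(g) = 4*g² (T(g) = (2*g)*(2*g) = 4*g²)
T(-5)*(-2) = (4*(-5)²)*(-2) = (4*25)*(-2) = 100*(-2) = -200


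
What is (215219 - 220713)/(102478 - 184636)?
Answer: 2747/41079 ≈ 0.066871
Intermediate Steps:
(215219 - 220713)/(102478 - 184636) = -5494/(-82158) = -5494*(-1/82158) = 2747/41079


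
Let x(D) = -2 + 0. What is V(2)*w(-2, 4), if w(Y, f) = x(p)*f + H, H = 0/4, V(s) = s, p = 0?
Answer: -16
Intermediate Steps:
x(D) = -2
H = 0 (H = 0*(¼) = 0)
w(Y, f) = -2*f (w(Y, f) = -2*f + 0 = -2*f)
V(2)*w(-2, 4) = 2*(-2*4) = 2*(-8) = -16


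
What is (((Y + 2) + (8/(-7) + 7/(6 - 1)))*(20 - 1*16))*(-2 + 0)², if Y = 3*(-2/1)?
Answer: -2096/35 ≈ -59.886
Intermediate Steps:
Y = -6 (Y = 3*(-2*1) = 3*(-2) = -6)
(((Y + 2) + (8/(-7) + 7/(6 - 1)))*(20 - 1*16))*(-2 + 0)² = (((-6 + 2) + (8/(-7) + 7/(6 - 1)))*(20 - 1*16))*(-2 + 0)² = ((-4 + (8*(-⅐) + 7/5))*(20 - 16))*(-2)² = ((-4 + (-8/7 + 7*(⅕)))*4)*4 = ((-4 + (-8/7 + 7/5))*4)*4 = ((-4 + 9/35)*4)*4 = -131/35*4*4 = -524/35*4 = -2096/35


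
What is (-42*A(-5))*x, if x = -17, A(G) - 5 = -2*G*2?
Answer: 17850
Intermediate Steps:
A(G) = 5 - 4*G (A(G) = 5 - 2*G*2 = 5 - 4*G)
(-42*A(-5))*x = -42*(5 - 4*(-5))*(-17) = -42*(5 + 20)*(-17) = -42*25*(-17) = -1050*(-17) = 17850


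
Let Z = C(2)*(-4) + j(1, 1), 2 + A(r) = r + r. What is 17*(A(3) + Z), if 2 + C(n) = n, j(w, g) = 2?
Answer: 102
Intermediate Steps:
C(n) = -2 + n
A(r) = -2 + 2*r (A(r) = -2 + (r + r) = -2 + 2*r)
Z = 2 (Z = (-2 + 2)*(-4) + 2 = 0*(-4) + 2 = 0 + 2 = 2)
17*(A(3) + Z) = 17*((-2 + 2*3) + 2) = 17*((-2 + 6) + 2) = 17*(4 + 2) = 17*6 = 102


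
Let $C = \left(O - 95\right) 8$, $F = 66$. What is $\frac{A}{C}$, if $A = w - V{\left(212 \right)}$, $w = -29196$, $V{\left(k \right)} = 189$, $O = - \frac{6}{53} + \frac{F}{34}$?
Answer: $\frac{26475885}{671584} \approx 39.423$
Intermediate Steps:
$O = \frac{1647}{901}$ ($O = - \frac{6}{53} + \frac{66}{34} = \left(-6\right) \frac{1}{53} + 66 \cdot \frac{1}{34} = - \frac{6}{53} + \frac{33}{17} = \frac{1647}{901} \approx 1.828$)
$A = -29385$ ($A = -29196 - 189 = -29385$)
$C = - \frac{671584}{901}$ ($C = \left(\frac{1647}{901} - 95\right) 8 = \left(- \frac{83948}{901}\right) 8 = - \frac{671584}{901} \approx -745.38$)
$\frac{A}{C} = - \frac{29385}{- \frac{671584}{901}} = \left(-29385\right) \left(- \frac{901}{671584}\right) = \frac{26475885}{671584}$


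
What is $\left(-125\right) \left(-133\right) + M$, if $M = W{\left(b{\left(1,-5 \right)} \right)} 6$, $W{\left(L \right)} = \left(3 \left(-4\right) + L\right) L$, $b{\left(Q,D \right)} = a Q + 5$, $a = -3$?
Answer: $16505$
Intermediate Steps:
$b{\left(Q,D \right)} = 5 - 3 Q$ ($b{\left(Q,D \right)} = - 3 Q + 5 = 5 - 3 Q$)
$W{\left(L \right)} = L \left(-12 + L\right)$ ($W{\left(L \right)} = \left(-12 + L\right) L = L \left(-12 + L\right)$)
$M = -120$ ($M = \left(5 - 3\right) \left(-12 + \left(5 - 3\right)\right) 6 = 2 \left(-12 + 2\right) 6 = 2 \left(-10\right) 6 = \left(-20\right) 6 = -120$)
$\left(-125\right) \left(-133\right) + M = \left(-125\right) \left(-133\right) - 120 = 16625 - 120 = 16505$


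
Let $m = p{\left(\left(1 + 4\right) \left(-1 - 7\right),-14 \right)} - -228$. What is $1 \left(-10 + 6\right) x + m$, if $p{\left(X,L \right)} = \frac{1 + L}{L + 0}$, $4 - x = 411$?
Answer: $\frac{25997}{14} \approx 1856.9$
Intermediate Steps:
$x = -407$ ($x = 4 - 411 = -407$)
$p{\left(X,L \right)} = \frac{1 + L}{L}$
$m = \frac{3205}{14}$ ($m = \frac{1 - 14}{-14} - -228 = \left(- \frac{1}{14}\right) \left(-13\right) + 228 = \frac{13}{14} + 228 = \frac{3205}{14} \approx 228.93$)
$1 \left(-10 + 6\right) x + m = 1 \left(-10 + 6\right) \left(-407\right) + \frac{3205}{14} = 1 \left(-4\right) \left(-407\right) + \frac{3205}{14} = \left(-4\right) \left(-407\right) + \frac{3205}{14} = 1628 + \frac{3205}{14} = \frac{25997}{14}$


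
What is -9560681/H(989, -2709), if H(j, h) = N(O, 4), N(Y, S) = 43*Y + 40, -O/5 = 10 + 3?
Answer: 9560681/2755 ≈ 3470.3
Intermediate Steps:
O = -65 (O = -5*(10 + 3) = -5*13 = -65)
N(Y, S) = 40 + 43*Y
H(j, h) = -2755 (H(j, h) = 40 + 43*(-65) = 40 - 2795 = -2755)
-9560681/H(989, -2709) = -9560681/(-2755) = -9560681*(-1/2755) = 9560681/2755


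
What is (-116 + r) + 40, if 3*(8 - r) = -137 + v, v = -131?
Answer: 64/3 ≈ 21.333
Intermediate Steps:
r = 292/3 (r = 8 - (-137 - 131)/3 = 8 - ⅓*(-268) = 8 + 268/3 = 292/3 ≈ 97.333)
(-116 + r) + 40 = (-116 + 292/3) + 40 = -56/3 + 40 = 64/3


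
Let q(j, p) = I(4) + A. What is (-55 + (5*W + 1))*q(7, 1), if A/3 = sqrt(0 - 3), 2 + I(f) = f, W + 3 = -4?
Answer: -178 - 267*I*sqrt(3) ≈ -178.0 - 462.46*I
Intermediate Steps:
W = -7 (W = -3 - 4 = -7)
I(f) = -2 + f
A = 3*I*sqrt(3) (A = 3*sqrt(0 - 3) = 3*sqrt(-3) = 3*(I*sqrt(3)) = 3*I*sqrt(3) ≈ 5.1962*I)
q(j, p) = 2 + 3*I*sqrt(3) (q(j, p) = (-2 + 4) + 3*I*sqrt(3) = 2 + 3*I*sqrt(3))
(-55 + (5*W + 1))*q(7, 1) = (-55 + (5*(-7) + 1))*(2 + 3*I*sqrt(3)) = (-55 + (-35 + 1))*(2 + 3*I*sqrt(3)) = (-55 - 34)*(2 + 3*I*sqrt(3)) = -89*(2 + 3*I*sqrt(3)) = -178 - 267*I*sqrt(3)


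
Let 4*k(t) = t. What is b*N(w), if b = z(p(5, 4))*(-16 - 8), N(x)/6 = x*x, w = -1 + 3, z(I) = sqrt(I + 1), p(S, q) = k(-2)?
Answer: -288*sqrt(2) ≈ -407.29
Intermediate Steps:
k(t) = t/4
p(S, q) = -1/2 (p(S, q) = (1/4)*(-2) = -1/2)
z(I) = sqrt(1 + I)
w = 2
N(x) = 6*x**2 (N(x) = 6*(x*x) = 6*x**2)
b = -12*sqrt(2) (b = sqrt(1 - 1/2)*(-16 - 8) = sqrt(1/2)*(-24) = (sqrt(2)/2)*(-24) = -12*sqrt(2) ≈ -16.971)
b*N(w) = (-12*sqrt(2))*(6*2**2) = (-12*sqrt(2))*(6*4) = -12*sqrt(2)*24 = -288*sqrt(2)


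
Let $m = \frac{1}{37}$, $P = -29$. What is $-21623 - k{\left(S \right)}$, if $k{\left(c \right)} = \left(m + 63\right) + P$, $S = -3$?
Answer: $- \frac{801310}{37} \approx -21657.0$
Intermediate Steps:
$m = \frac{1}{37} \approx 0.027027$
$k{\left(c \right)} = \frac{1259}{37}$ ($k{\left(c \right)} = \left(\frac{1}{37} + 63\right) - 29 = \frac{2332}{37} - 29 = \frac{1259}{37}$)
$-21623 - k{\left(S \right)} = -21623 - \frac{1259}{37} = - \frac{801310}{37}$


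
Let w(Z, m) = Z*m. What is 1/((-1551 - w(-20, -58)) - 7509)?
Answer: -1/10220 ≈ -9.7847e-5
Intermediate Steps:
1/((-1551 - w(-20, -58)) - 7509) = 1/((-1551 - (-20)*(-58)) - 7509) = 1/((-1551 - 1*1160) - 7509) = 1/((-1551 - 1160) - 7509) = 1/(-2711 - 7509) = 1/(-10220) = -1/10220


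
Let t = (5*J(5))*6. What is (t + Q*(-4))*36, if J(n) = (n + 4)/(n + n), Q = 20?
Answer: -1908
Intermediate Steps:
J(n) = (4 + n)/(2*n) (J(n) = (4 + n)/((2*n)) = (4 + n)*(1/(2*n)) = (4 + n)/(2*n))
t = 27 (t = (5*((1/2)*(4 + 5)/5))*6 = (5*((1/2)*(1/5)*9))*6 = (5*(9/10))*6 = (9/2)*6 = 27)
(t + Q*(-4))*36 = (27 + 20*(-4))*36 = (27 - 80)*36 = -53*36 = -1908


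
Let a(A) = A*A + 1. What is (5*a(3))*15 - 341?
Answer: 409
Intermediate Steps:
a(A) = 1 + A**2 (a(A) = A**2 + 1 = 1 + A**2)
(5*a(3))*15 - 341 = (5*(1 + 3**2))*15 - 341 = (5*(1 + 9))*15 - 341 = (5*10)*15 - 341 = 50*15 - 341 = 750 - 341 = 409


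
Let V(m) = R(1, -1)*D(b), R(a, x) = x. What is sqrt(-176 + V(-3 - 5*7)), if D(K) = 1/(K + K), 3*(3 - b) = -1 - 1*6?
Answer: 7*I*sqrt(230)/8 ≈ 13.27*I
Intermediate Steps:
b = 16/3 (b = 3 - (-1 - 1*6)/3 = 3 - (-1 - 6)/3 = 3 - 1/3*(-7) = 3 + 7/3 = 16/3 ≈ 5.3333)
D(K) = 1/(2*K)
V(m) = -3/32 (V(m) = -1/(2*16/3) = -3/(2*16) = -1*3/32 = -3/32)
sqrt(-176 + V(-3 - 5*7)) = sqrt(-176 - 3/32) = sqrt(-5635/32) = 7*I*sqrt(230)/8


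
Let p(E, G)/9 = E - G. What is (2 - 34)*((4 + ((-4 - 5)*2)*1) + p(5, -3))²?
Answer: -107648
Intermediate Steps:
p(E, G) = -9*G + 9*E (p(E, G) = 9*(E - G) = -9*G + 9*E)
(2 - 34)*((4 + ((-4 - 5)*2)*1) + p(5, -3))² = (2 - 34)*((4 + ((-4 - 5)*2)*1) + (-9*(-3) + 9*5))² = -32*((4 - 9*2*1) + (27 + 45))² = -32*((4 - 18*1) + 72)² = -32*((4 - 18) + 72)² = -32*(-14 + 72)² = -32*58² = -32*3364 = -107648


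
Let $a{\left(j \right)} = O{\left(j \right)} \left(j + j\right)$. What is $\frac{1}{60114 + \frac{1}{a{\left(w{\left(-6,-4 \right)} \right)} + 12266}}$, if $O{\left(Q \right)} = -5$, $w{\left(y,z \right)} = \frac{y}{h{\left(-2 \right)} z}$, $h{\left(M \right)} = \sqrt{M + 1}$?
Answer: $\frac{361778029604}{21747924501109189} + \frac{3 i}{108739622505545945} \approx 1.6635 \cdot 10^{-5} + 2.7589 \cdot 10^{-17} i$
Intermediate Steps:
$h{\left(M \right)} = \sqrt{1 + M}$
$w{\left(y,z \right)} = - \frac{i y}{z}$ ($w{\left(y,z \right)} = \frac{y}{\sqrt{1 - 2} z} = \frac{y}{\sqrt{-1} z} = \frac{y}{i z} = y \left(- \frac{i}{z}\right) = - \frac{i y}{z}$)
$a{\left(j \right)} = - 10 j$ ($a{\left(j \right)} = - 5 \left(j + j\right) = - 5 \cdot 2 j = - 10 j$)
$\frac{1}{60114 + \frac{1}{a{\left(w{\left(-6,-4 \right)} \right)} + 12266}} = \frac{1}{60114 + \frac{1}{- 10 \left(\left(-1\right) i \left(-6\right) \frac{1}{-4}\right) + 12266}} = \frac{1}{60114 + \frac{1}{- 10 \left(\left(-1\right) i \left(-6\right) \left(- \frac{1}{4}\right)\right) + 12266}} = \frac{1}{60114 + \frac{1}{- 10 \left(- \frac{3 i}{2}\right) + 12266}} = \frac{1}{60114 + \frac{1}{15 i + 12266}} = \frac{1}{60114 + \frac{1}{12266 + 15 i}} = \frac{1}{60114 + \frac{12266 - 15 i}{150454981}}$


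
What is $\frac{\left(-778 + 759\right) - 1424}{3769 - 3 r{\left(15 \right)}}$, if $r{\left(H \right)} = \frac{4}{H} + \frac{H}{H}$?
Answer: $- \frac{7215}{18826} \approx -0.38325$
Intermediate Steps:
$r{\left(H \right)} = 1 + \frac{4}{H}$ ($r{\left(H \right)} = \frac{4}{H} + 1 = 1 + \frac{4}{H}$)
$\frac{\left(-778 + 759\right) - 1424}{3769 - 3 r{\left(15 \right)}} = \frac{\left(-778 + 759\right) - 1424}{3769 - 3 \frac{4 + 15}{15}} = \frac{-19 - 1424}{3769 - 3 \cdot \frac{1}{15} \cdot 19} = - \frac{1443}{3769 - \frac{19}{5}} = - \frac{1443}{\frac{18826}{5}} = \left(-1443\right) \frac{5}{18826} = - \frac{7215}{18826}$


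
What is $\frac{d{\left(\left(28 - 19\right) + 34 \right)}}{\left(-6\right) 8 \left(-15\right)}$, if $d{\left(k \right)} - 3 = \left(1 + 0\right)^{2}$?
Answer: $\frac{1}{180} \approx 0.0055556$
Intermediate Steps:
$d{\left(k \right)} = 4$ ($d{\left(k \right)} = 3 + \left(1 + 0\right)^{2} = 3 + 1^{2} = 3 + 1 = 4$)
$\frac{d{\left(\left(28 - 19\right) + 34 \right)}}{\left(-6\right) 8 \left(-15\right)} = \frac{4}{\left(-6\right) 8 \left(-15\right)} = \frac{4}{\left(-48\right) \left(-15\right)} = \frac{4}{720} = 4 \cdot \frac{1}{720} = \frac{1}{180}$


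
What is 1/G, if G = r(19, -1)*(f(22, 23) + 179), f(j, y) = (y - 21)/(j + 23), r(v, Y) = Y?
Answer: -45/8057 ≈ -0.0055852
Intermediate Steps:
f(j, y) = (-21 + y)/(23 + j)
G = -8057/45 (G = -((-21 + 23)/(23 + 22) + 179) = -(2/45 + 179) = -1*8057/45 = -8057/45 ≈ -179.04)
1/G = 1/(-8057/45) = -45/8057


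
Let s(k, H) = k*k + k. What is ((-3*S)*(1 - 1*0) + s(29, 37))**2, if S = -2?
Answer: 767376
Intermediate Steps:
s(k, H) = k + k**2 (s(k, H) = k**2 + k = k + k**2)
((-3*S)*(1 - 1*0) + s(29, 37))**2 = ((-3*(-2))*(1 - 1*0) + 29*(1 + 29))**2 = (6*(1 + 0) + 29*30)**2 = (6*1 + 870)**2 = (6 + 870)**2 = 876**2 = 767376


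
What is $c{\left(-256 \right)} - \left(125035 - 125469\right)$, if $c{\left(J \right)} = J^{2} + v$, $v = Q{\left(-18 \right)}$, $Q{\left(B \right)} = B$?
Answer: $65952$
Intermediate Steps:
$v = -18$
$c{\left(J \right)} = -18 + J^{2}$ ($c{\left(J \right)} = J^{2} - 18 = -18 + J^{2}$)
$c{\left(-256 \right)} - \left(125035 - 125469\right) = \left(-18 + \left(-256\right)^{2}\right) - \left(125035 - 125469\right) = \left(-18 + 65536\right) - \left(125035 - 125469\right) = 65518 - -434 = 65518 + 434 = 65952$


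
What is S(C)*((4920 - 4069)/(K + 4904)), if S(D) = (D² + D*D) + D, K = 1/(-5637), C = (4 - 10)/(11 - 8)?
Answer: 777906/747131 ≈ 1.0412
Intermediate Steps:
C = -2 (C = -6/3 = -6*⅓ = -2)
K = -1/5637 ≈ -0.00017740
S(D) = D + 2*D² (S(D) = (D² + D²) + D = 2*D² + D = D + 2*D²)
S(C)*((4920 - 4069)/(K + 4904)) = (-2*(1 + 2*(-2)))*((4920 - 4069)/(-1/5637 + 4904)) = (-2*(1 - 4))*(851/(27643847/5637)) = (-2*(-3))*(851*(5637/27643847)) = 6*(129651/747131) = 777906/747131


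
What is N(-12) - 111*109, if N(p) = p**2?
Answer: -11955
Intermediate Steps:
N(-12) - 111*109 = (-12)**2 - 111*109 = 144 - 12099 = -11955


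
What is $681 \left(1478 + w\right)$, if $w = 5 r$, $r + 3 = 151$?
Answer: $1510458$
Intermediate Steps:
$r = 148$ ($r = -3 + 151 = 148$)
$w = 740$ ($w = 5 \cdot 148 = 740$)
$681 \left(1478 + w\right) = 681 \left(1478 + 740\right) = 681 \cdot 2218 = 1510458$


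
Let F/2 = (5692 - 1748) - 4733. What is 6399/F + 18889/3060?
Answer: 1704317/804780 ≈ 2.1177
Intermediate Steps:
F = -1578 (F = 2*((5692 - 1748) - 4733) = 2*(3944 - 4733) = 2*(-789) = -1578)
6399/F + 18889/3060 = 6399/(-1578) + 18889/3060 = 6399*(-1/1578) + 18889*(1/3060) = -2133/526 + 18889/3060 = 1704317/804780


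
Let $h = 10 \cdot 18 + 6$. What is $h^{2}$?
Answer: $34596$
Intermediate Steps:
$h = 186$ ($h = 180 + 6 = 186$)
$h^{2} = 186^{2} = 34596$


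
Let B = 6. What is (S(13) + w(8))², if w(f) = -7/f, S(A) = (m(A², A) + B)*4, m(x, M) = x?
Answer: 31281649/64 ≈ 4.8878e+5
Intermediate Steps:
S(A) = 24 + 4*A² (S(A) = (A² + 6)*4 = (6 + A²)*4 = 24 + 4*A²)
(S(13) + w(8))² = ((24 + 4*13²) - 7/8)² = ((24 + 4*169) - 7*⅛)² = ((24 + 676) - 7/8)² = (700 - 7/8)² = (5593/8)² = 31281649/64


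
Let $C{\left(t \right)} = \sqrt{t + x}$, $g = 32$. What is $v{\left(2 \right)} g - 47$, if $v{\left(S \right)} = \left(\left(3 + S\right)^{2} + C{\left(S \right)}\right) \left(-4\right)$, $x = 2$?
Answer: $-3503$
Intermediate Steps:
$C{\left(t \right)} = \sqrt{2 + t}$ ($C{\left(t \right)} = \sqrt{t + 2} = \sqrt{2 + t}$)
$v{\left(S \right)} = - 4 \sqrt{2 + S} - 4 \left(3 + S\right)^{2}$ ($v{\left(S \right)} = \left(\left(3 + S\right)^{2} + \sqrt{2 + S}\right) \left(-4\right) = \left(\sqrt{2 + S} + \left(3 + S\right)^{2}\right) \left(-4\right) = - 4 \sqrt{2 + S} - 4 \left(3 + S\right)^{2}$)
$v{\left(2 \right)} g - 47 = \left(- 4 \sqrt{2 + 2} - 4 \left(3 + 2\right)^{2}\right) 32 - 47 = \left(- 4 \sqrt{4} - 4 \cdot 5^{2}\right) 32 - 47 = \left(\left(-4\right) 2 - 100\right) 32 - 47 = \left(-8 - 100\right) 32 - 47 = \left(-108\right) 32 - 47 = -3456 - 47 = -3503$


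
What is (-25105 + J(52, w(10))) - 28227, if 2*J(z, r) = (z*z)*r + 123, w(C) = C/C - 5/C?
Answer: -105189/2 ≈ -52595.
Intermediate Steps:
w(C) = 1 - 5/C
J(z, r) = 123/2 + r*z²/2 (J(z, r) = ((z*z)*r + 123)/2 = (z²*r + 123)/2 = (r*z² + 123)/2 = (123 + r*z²)/2 = 123/2 + r*z²/2)
(-25105 + J(52, w(10))) - 28227 = (-25105 + (123/2 + (½)*((-5 + 10)/10)*52²)) - 28227 = (-25105 + (123/2 + (½)*((⅒)*5)*2704)) - 28227 = (-25105 + (123/2 + (½)*(½)*2704)) - 28227 = (-25105 + (123/2 + 676)) - 28227 = (-25105 + 1475/2) - 28227 = -48735/2 - 28227 = -105189/2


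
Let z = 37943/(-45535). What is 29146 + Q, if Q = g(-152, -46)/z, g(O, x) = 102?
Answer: 1101242108/37943 ≈ 29024.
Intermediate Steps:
z = -37943/45535 (z = 37943*(-1/45535) = -37943/45535 ≈ -0.83327)
Q = -4644570/37943 (Q = 102/(-37943/45535) = 102*(-45535/37943) = -4644570/37943 ≈ -122.41)
29146 + Q = 29146 - 4644570/37943 = 1101242108/37943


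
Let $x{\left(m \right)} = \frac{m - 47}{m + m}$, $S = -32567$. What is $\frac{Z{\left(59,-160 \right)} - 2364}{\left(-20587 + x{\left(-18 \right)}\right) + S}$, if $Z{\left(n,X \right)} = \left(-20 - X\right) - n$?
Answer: $\frac{82188}{1913479} \approx 0.042952$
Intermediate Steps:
$Z{\left(n,X \right)} = -20 - X - n$
$x{\left(m \right)} = \frac{-47 + m}{2 m}$
$\frac{Z{\left(59,-160 \right)} - 2364}{\left(-20587 + x{\left(-18 \right)}\right) + S} = \frac{\left(-20 - -160 - 59\right) - 2364}{\left(-20587 + \frac{-47 - 18}{2 \left(-18\right)}\right) - 32567} = \frac{\left(-20 + 160 - 59\right) - 2364}{\left(-20587 + \frac{1}{2} \left(- \frac{1}{18}\right) \left(-65\right)\right) - 32567} = \frac{81 - 2364}{\left(-20587 + \frac{65}{36}\right) - 32567} = - \frac{2283}{- \frac{741067}{36} - 32567} = - \frac{2283}{- \frac{1913479}{36}} = \left(-2283\right) \left(- \frac{36}{1913479}\right) = \frac{82188}{1913479}$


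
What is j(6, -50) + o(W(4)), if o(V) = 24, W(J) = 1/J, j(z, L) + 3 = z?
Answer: 27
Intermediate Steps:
j(z, L) = -3 + z
j(6, -50) + o(W(4)) = (-3 + 6) + 24 = 3 + 24 = 27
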